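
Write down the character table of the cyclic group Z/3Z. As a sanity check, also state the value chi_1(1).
Character table of Z/3Z (irreps indexed chi_0,...,chi_2 with chi_k(m) = zeta_3^(k*m), zeta_3 = exp(2*pi*i/3)):
  irrep \ class  {0} (size 1)  {1} (size 1)    {2} (size 1)  
  chi_0          1             1               1             
  chi_1          1             exp(2*I*pi/3)   exp(-2*I*pi/3)
  chi_2          1             exp(-2*I*pi/3)  exp(2*I*pi/3) 

Spot check: chi_1(1) = zeta_3^(1*1) = zeta_3^1 = exp(2*I*pi/3).

Derivation: Z/3Z is abelian, so all 3 irreducible complex representations are 1-dimensional. They are given by chi_k(m) = zeta_3^(k*m) for k = 0,...,2. Row orthogonality: sum_m chi_k(m) conj(chi_l(m)) = 3 * [k = l].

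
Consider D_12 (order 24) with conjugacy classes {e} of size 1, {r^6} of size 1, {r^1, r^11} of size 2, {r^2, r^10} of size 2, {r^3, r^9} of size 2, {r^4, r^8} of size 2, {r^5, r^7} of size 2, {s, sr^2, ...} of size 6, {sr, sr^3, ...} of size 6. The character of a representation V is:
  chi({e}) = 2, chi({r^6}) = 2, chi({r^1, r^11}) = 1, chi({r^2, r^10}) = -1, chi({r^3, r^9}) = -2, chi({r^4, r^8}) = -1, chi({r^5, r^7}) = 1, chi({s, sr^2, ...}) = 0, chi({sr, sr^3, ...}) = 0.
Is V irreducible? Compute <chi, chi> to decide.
Irreducible: <chi, chi> = 1.

Argument: <chi, chi> = (1/|G|) sum_C |C| * |chi(C)|^2 = (1/24)[1*|2|^2 + 1*|2|^2 + 2*|1|^2 + 2*|-1|^2 + 2*|-2|^2 + 2*|-1|^2 + 2*|1|^2 + 6*|0|^2 + 6*|0|^2]
  = (1/24)[(4) + (4) + (2) + (2) + (8) + (2) + (2) + (0) + (0)] = 24/24 = 1.
A character is irreducible iff <chi, chi> = 1, so this representation is irreducible.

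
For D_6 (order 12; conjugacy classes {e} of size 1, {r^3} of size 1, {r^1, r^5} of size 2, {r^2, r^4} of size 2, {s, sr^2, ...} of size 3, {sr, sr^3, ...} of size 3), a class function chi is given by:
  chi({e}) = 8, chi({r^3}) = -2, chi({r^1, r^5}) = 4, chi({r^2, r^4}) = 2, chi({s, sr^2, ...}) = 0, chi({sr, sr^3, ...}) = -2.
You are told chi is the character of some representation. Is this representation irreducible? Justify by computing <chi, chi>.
Not irreducible (reducible): <chi, chi> = 10 > 1.

<chi, chi> = (1/|G|) sum_C |C| * |chi(C)|^2 = (1/12)[1*|8|^2 + 1*|-2|^2 + 2*|4|^2 + 2*|2|^2 + 3*|0|^2 + 3*|-2|^2]
  = (1/12)[(64) + (4) + (32) + (8) + (0) + (12)] = 120/12 = 10.
A character is irreducible iff <chi, chi> = 1, so this representation is reducible.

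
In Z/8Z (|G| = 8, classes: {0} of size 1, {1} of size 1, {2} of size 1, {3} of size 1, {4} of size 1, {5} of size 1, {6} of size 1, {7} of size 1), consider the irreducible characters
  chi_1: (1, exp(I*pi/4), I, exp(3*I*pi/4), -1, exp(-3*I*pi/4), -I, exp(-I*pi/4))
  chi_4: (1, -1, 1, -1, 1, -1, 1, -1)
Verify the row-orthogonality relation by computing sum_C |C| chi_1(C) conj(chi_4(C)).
Sum = 0; so <chi_1, chi_4> = 0 (distinct irreducibles are orthogonal).

Working: Compute term by term over conjugacy classes (|C| * chi_1(C) * conj(chi_4(C))):
  1*(1)*conj(1) + 1*(exp(I*pi/4))*conj(-1) + 1*(I)*conj(1) + 1*(exp(3*I*pi/4))*conj(-1) + 1*(-1)*conj(1) + 1*(exp(-3*I*pi/4))*conj(-1) + 1*(-I)*conj(1) + 1*(exp(-I*pi/4))*conj(-1)
  = (1) + (-exp(I*pi/4)) + (I) + (-exp(3*I*pi/4)) + (-1) + (-exp(-3*I*pi/4)) + (-I) + (-exp(-I*pi/4))
  = 0.
(Exp terms are combined using exp(i*s)*conj(exp(i*t)) = exp(i*(s-t)), and sums of them are collapsed using the identity that for every m > 1 the m distinct m-th roots of unity sum to 0, e.g. 1 + exp(2*I*pi/3) + exp(-2*I*pi/3) = 0.)
Dividing by |G| = 8 gives 0/8 = 0, matching the row-orthogonality relation <chi_1, chi_4> = [chi_1 = chi_4].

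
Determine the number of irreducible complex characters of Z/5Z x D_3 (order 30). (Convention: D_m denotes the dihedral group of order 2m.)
15

Proof sketch: The number of irreducible complex representations of a finite group equals its number of conjugacy classes. For a direct product, #classes(G x H) = #classes(G) * #classes(H). Z/5Z has 5 classes (abelian), D_3 has 3 classes, so 5 * 3 = 15, so Z/5Z x D_3 (order 30) has exactly 15 irreducible complex representations.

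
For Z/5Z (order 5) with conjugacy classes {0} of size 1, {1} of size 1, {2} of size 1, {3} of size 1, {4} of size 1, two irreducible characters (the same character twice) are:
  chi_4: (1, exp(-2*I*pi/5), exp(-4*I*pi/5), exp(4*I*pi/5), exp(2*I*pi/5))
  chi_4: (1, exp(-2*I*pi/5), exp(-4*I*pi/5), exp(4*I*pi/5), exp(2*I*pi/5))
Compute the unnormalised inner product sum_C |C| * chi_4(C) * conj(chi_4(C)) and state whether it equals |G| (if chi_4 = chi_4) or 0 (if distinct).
Sum = 5 = |G| = 5; so <chi_4, chi_4> = 1 (norm-1 confirms irreducibility).

Details: Compute term by term over conjugacy classes (|C| * chi_4(C) * conj(chi_4(C))):
  1*(1)*conj(1) + 1*(exp(-2*I*pi/5))*conj(exp(-2*I*pi/5)) + 1*(exp(-4*I*pi/5))*conj(exp(-4*I*pi/5)) + 1*(exp(4*I*pi/5))*conj(exp(4*I*pi/5)) + 1*(exp(2*I*pi/5))*conj(exp(2*I*pi/5))
  = (1) + (1) + (1) + (1) + (1)
  = 5.
(Exp terms are combined using exp(i*s)*conj(exp(i*t)) = exp(i*(s-t)), and sums of them are collapsed using the identity that for every m > 1 the m distinct m-th roots of unity sum to 0, e.g. 1 + exp(2*I*pi/3) + exp(-2*I*pi/3) = 0.)
Dividing by |G| = 5 gives 5/5 = 1, matching the row-orthogonality relation <chi_4, chi_4> = [chi_4 = chi_4].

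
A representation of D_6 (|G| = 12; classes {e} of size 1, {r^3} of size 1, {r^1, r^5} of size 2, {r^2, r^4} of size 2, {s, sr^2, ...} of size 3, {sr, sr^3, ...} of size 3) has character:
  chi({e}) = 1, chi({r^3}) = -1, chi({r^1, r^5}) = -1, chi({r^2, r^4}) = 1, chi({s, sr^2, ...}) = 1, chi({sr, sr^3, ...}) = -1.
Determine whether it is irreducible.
Irreducible: <chi, chi> = 1.

Proof sketch: <chi, chi> = (1/|G|) sum_C |C| * |chi(C)|^2 = (1/12)[1*|1|^2 + 1*|-1|^2 + 2*|-1|^2 + 2*|1|^2 + 3*|1|^2 + 3*|-1|^2]
  = (1/12)[(1) + (1) + (2) + (2) + (3) + (3)] = 12/12 = 1.
A character is irreducible iff <chi, chi> = 1, so this representation is irreducible.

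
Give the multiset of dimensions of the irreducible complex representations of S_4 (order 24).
Dimensions: 1, 1, 2, 3, 3

Reasoning: There are 5 irreducibles (= number of conjugacy classes). Their dimensions d_i satisfy sum d_i^2 = |G| = 24: 1 + 1 + 4 + 9 + 9 = 24.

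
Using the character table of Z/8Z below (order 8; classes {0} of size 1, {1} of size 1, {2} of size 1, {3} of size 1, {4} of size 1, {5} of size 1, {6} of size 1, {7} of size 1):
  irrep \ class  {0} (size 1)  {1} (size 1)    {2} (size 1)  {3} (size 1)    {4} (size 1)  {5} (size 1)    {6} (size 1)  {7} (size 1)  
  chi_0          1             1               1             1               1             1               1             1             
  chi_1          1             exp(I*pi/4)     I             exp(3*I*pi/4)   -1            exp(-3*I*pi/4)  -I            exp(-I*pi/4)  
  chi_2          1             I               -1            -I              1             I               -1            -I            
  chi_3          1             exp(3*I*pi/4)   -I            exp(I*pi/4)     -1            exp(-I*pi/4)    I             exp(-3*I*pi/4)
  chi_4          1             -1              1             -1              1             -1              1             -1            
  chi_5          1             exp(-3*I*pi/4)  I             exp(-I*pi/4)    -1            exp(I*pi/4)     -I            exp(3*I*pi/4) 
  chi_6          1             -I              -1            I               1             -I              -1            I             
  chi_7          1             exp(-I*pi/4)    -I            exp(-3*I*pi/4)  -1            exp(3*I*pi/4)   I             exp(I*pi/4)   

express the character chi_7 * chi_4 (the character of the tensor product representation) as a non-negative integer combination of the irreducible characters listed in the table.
chi_7 tensor chi_4 = chi_3 (all other irreducibles have multiplicity 0).

Working: The character of a tensor product is the pointwise product (chi_7 * chi_4)(C) = chi_7(C) * chi_4(C):
  {0}: (1)*(1), {1}: (exp(-I*pi/4))*(-1), {2}: (-I)*(1), {3}: (exp(-3*I*pi/4))*(-1), {4}: (-1)*(1), {5}: (exp(3*I*pi/4))*(-1), {6}: (I)*(1), {7}: (exp(I*pi/4))*(-1)
so (chi_7 * chi_4) takes values
  {0} -> 1, {1} -> -exp(-I*pi/4), {2} -> -I, {3} -> -exp(-3*I*pi/4), {4} -> -1, {5} -> -exp(3*I*pi/4), {6} -> I, {7} -> -exp(I*pi/4).
Now take the inner product of this character with each irreducible chi from the table, <chi_7*chi_4, chi> = (1/8) sum_C |C| (chi_7*chi_4)(C) conj(chi(C)):
  <chi_7*chi_4, chi_0> = (1/8)[1*(1)*conj(1) + 1*(-exp(-I*pi/4))*conj(1) + 1*(-I)*conj(1) + 1*(-exp(-3*I*pi/4))*conj(1) + 1*(-1)*conj(1) + 1*(-exp(3*I*pi/4))*conj(1) + 1*(I)*conj(1) + 1*(-exp(I*pi/4))*conj(1)]
      = (1/8)[(1) + (-exp(-I*pi/4)) + (-I) + (-exp(-3*I*pi/4)) + (-1) + (-exp(3*I*pi/4)) + (I) + (-exp(I*pi/4))] = 0/8 = 0
  <chi_7*chi_4, chi_1> = (1/8)[1*(1)*conj(1) + 1*(-exp(-I*pi/4))*conj(exp(I*pi/4)) + 1*(-I)*conj(I) + 1*(-exp(-3*I*pi/4))*conj(exp(3*I*pi/4)) + 1*(-1)*conj(-1) + 1*(-exp(3*I*pi/4))*conj(exp(-3*I*pi/4)) + 1*(I)*conj(-I) + 1*(-exp(I*pi/4))*conj(exp(-I*pi/4))]
      = (1/8)[(1) + (I) + (-1) + (-I) + (1) + (I) + (-1) + (-I)] = 0/8 = 0
  <chi_7*chi_4, chi_2> = (1/8)[1*(1)*conj(1) + 1*(-exp(-I*pi/4))*conj(I) + 1*(-I)*conj(-1) + 1*(-exp(-3*I*pi/4))*conj(-I) + 1*(-1)*conj(1) + 1*(-exp(3*I*pi/4))*conj(I) + 1*(I)*conj(-1) + 1*(-exp(I*pi/4))*conj(-I)]
      = (1/8)[(1) + (exp(I*pi/4)) + (I) + (-exp(-I*pi/4)) + (-1) + (exp(-3*I*pi/4)) + (-I) + (-exp(3*I*pi/4))] = 0/8 = 0
  <chi_7*chi_4, chi_3> = (1/8)[1*(1)*conj(1) + 1*(-exp(-I*pi/4))*conj(exp(3*I*pi/4)) + 1*(-I)*conj(-I) + 1*(-exp(-3*I*pi/4))*conj(exp(I*pi/4)) + 1*(-1)*conj(-1) + 1*(-exp(3*I*pi/4))*conj(exp(-I*pi/4)) + 1*(I)*conj(I) + 1*(-exp(I*pi/4))*conj(exp(-3*I*pi/4))]
      = (1/8)[(1) + (1) + (1) + (1) + (1) + (1) + (1) + (1)] = 8/8 = 1
  <chi_7*chi_4, chi_4> = (1/8)[1*(1)*conj(1) + 1*(-exp(-I*pi/4))*conj(-1) + 1*(-I)*conj(1) + 1*(-exp(-3*I*pi/4))*conj(-1) + 1*(-1)*conj(1) + 1*(-exp(3*I*pi/4))*conj(-1) + 1*(I)*conj(1) + 1*(-exp(I*pi/4))*conj(-1)]
      = (1/8)[(1) + (exp(-I*pi/4)) + (-I) + (exp(-3*I*pi/4)) + (-1) + (exp(3*I*pi/4)) + (I) + (exp(I*pi/4))] = 0/8 = 0
  <chi_7*chi_4, chi_5> = (1/8)[1*(1)*conj(1) + 1*(-exp(-I*pi/4))*conj(exp(-3*I*pi/4)) + 1*(-I)*conj(I) + 1*(-exp(-3*I*pi/4))*conj(exp(-I*pi/4)) + 1*(-1)*conj(-1) + 1*(-exp(3*I*pi/4))*conj(exp(I*pi/4)) + 1*(I)*conj(-I) + 1*(-exp(I*pi/4))*conj(exp(3*I*pi/4))]
      = (1/8)[(1) + (-I) + (-1) + (I) + (1) + (-I) + (-1) + (I)] = 0/8 = 0
  <chi_7*chi_4, chi_6> = (1/8)[1*(1)*conj(1) + 1*(-exp(-I*pi/4))*conj(-I) + 1*(-I)*conj(-1) + 1*(-exp(-3*I*pi/4))*conj(I) + 1*(-1)*conj(1) + 1*(-exp(3*I*pi/4))*conj(-I) + 1*(I)*conj(-1) + 1*(-exp(I*pi/4))*conj(I)]
      = (1/8)[(1) + (-exp(I*pi/4)) + (I) + (exp(-I*pi/4)) + (-1) + (-exp(-3*I*pi/4)) + (-I) + (exp(3*I*pi/4))] = 0/8 = 0
  <chi_7*chi_4, chi_7> = (1/8)[1*(1)*conj(1) + 1*(-exp(-I*pi/4))*conj(exp(-I*pi/4)) + 1*(-I)*conj(-I) + 1*(-exp(-3*I*pi/4))*conj(exp(-3*I*pi/4)) + 1*(-1)*conj(-1) + 1*(-exp(3*I*pi/4))*conj(exp(3*I*pi/4)) + 1*(I)*conj(I) + 1*(-exp(I*pi/4))*conj(exp(I*pi/4))]
      = (1/8)[(1) + (-1) + (1) + (-1) + (1) + (-1) + (1) + (-1)] = 0/8 = 0
(Exp terms are combined using exp(i*s)*conj(exp(i*t)) = exp(i*(s-t)), and sums of them are collapsed using the identity that for every m > 1 the m distinct m-th roots of unity sum to 0, e.g. 1 + exp(2*I*pi/3) + exp(-2*I*pi/3) = 0.)
Hence the multiplicities are chi_3: 1. Dimension check: dim(chi_7)*dim(chi_4) = 1*1 = 1 and sum (mult * dim) = 1*1 = 1.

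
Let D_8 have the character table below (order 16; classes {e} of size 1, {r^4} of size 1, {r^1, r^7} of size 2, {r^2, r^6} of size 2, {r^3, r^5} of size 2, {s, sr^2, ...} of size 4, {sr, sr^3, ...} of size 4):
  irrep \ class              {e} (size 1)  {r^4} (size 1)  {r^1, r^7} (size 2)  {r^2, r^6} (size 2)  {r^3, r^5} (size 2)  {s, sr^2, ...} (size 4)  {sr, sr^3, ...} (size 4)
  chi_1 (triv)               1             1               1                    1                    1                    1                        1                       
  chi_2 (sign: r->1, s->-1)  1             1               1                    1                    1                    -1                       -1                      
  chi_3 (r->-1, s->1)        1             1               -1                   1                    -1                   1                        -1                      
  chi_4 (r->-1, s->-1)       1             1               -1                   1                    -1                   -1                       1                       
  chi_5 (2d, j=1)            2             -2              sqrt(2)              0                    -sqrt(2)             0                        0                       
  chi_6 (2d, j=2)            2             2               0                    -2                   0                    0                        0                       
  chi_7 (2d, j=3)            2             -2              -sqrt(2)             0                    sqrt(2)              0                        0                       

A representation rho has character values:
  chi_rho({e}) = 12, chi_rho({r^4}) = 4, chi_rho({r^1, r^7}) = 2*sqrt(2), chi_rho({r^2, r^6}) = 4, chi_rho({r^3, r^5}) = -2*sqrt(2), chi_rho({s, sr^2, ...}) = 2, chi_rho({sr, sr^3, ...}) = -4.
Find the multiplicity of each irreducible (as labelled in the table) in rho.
Multiplicities: chi_1: 1, chi_2: 2, chi_3: 3, chi_4: 0, chi_5: 2, chi_6: 1, chi_7: 0.

Derivation: Use <chi_rho, chi> = (1/|G|) sum_C |C| * chi_rho(C) * conj(chi(C)) with |G| = 16 for each irreducible chi in the table:
  <chi_rho, chi_1> = (1/16)[1*(12)*conj(1) + 1*(4)*conj(1) + 2*(2*sqrt(2))*conj(1) + 2*(4)*conj(1) + 2*(-2*sqrt(2))*conj(1) + 4*(2)*conj(1) + 4*(-4)*conj(1)]
      = (1/16)[(12) + (4) + (4*sqrt(2)) + (8) + (-4*sqrt(2)) + (8) + (-16)] = 16/16 = 1
  <chi_rho, chi_2> = (1/16)[1*(12)*conj(1) + 1*(4)*conj(1) + 2*(2*sqrt(2))*conj(1) + 2*(4)*conj(1) + 2*(-2*sqrt(2))*conj(1) + 4*(2)*conj(-1) + 4*(-4)*conj(-1)]
      = (1/16)[(12) + (4) + (4*sqrt(2)) + (8) + (-4*sqrt(2)) + (-8) + (16)] = 32/16 = 2
  <chi_rho, chi_3> = (1/16)[1*(12)*conj(1) + 1*(4)*conj(1) + 2*(2*sqrt(2))*conj(-1) + 2*(4)*conj(1) + 2*(-2*sqrt(2))*conj(-1) + 4*(2)*conj(1) + 4*(-4)*conj(-1)]
      = (1/16)[(12) + (4) + (-4*sqrt(2)) + (8) + (4*sqrt(2)) + (8) + (16)] = 48/16 = 3
  <chi_rho, chi_4> = (1/16)[1*(12)*conj(1) + 1*(4)*conj(1) + 2*(2*sqrt(2))*conj(-1) + 2*(4)*conj(1) + 2*(-2*sqrt(2))*conj(-1) + 4*(2)*conj(-1) + 4*(-4)*conj(1)]
      = (1/16)[(12) + (4) + (-4*sqrt(2)) + (8) + (4*sqrt(2)) + (-8) + (-16)] = 0/16 = 0
  <chi_rho, chi_5> = (1/16)[1*(12)*conj(2) + 1*(4)*conj(-2) + 2*(2*sqrt(2))*conj(sqrt(2)) + 2*(4)*conj(0) + 2*(-2*sqrt(2))*conj(-sqrt(2)) + 4*(2)*conj(0) + 4*(-4)*conj(0)]
      = (1/16)[(24) + (-8) + (8) + (0) + (8) + (0) + (0)] = 32/16 = 2
  <chi_rho, chi_6> = (1/16)[1*(12)*conj(2) + 1*(4)*conj(2) + 2*(2*sqrt(2))*conj(0) + 2*(4)*conj(-2) + 2*(-2*sqrt(2))*conj(0) + 4*(2)*conj(0) + 4*(-4)*conj(0)]
      = (1/16)[(24) + (8) + (0) + (-16) + (0) + (0) + (0)] = 16/16 = 1
  <chi_rho, chi_7> = (1/16)[1*(12)*conj(2) + 1*(4)*conj(-2) + 2*(2*sqrt(2))*conj(-sqrt(2)) + 2*(4)*conj(0) + 2*(-2*sqrt(2))*conj(sqrt(2)) + 4*(2)*conj(0) + 4*(-4)*conj(0)]
      = (1/16)[(24) + (-8) + (-8) + (0) + (-8) + (0) + (0)] = 0/16 = 0
Dimension check: dim(rho) = sum (mult * dim) = 1*1 + 2*1 + 3*1 + 0*1 + 2*2 + 1*2 + 0*2 = 12 = chi_rho(e) = 12.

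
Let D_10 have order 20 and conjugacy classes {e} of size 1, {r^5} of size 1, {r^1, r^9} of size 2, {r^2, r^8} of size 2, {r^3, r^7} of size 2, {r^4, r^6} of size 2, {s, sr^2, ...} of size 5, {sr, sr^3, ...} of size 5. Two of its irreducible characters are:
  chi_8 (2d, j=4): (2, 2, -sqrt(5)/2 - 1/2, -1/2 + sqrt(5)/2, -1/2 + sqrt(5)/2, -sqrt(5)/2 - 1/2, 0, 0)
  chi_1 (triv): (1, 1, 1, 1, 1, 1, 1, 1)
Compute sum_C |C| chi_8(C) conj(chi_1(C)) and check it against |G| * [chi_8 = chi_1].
Sum = 0; so <chi_8, chi_1> = 0 (distinct irreducibles are orthogonal).

Argument: Compute term by term over conjugacy classes (|C| * chi_8(C) * conj(chi_1(C))):
  1*(2)*conj(1) + 1*(2)*conj(1) + 2*(-sqrt(5)/2 - 1/2)*conj(1) + 2*(-1/2 + sqrt(5)/2)*conj(1) + 2*(-1/2 + sqrt(5)/2)*conj(1) + 2*(-sqrt(5)/2 - 1/2)*conj(1) + 5*(0)*conj(1) + 5*(0)*conj(1)
  = (2) + (2) + (-sqrt(5) - 1) + (-1 + sqrt(5)) + (-1 + sqrt(5)) + (-sqrt(5) - 1) + (0) + (0)
  = 0.
Dividing by |G| = 20 gives 0/20 = 0, matching the row-orthogonality relation <chi_8, chi_1> = [chi_8 = chi_1].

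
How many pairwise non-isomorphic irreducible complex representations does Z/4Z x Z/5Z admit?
20

Working: The number of irreducible complex representations of a finite group equals its number of conjugacy classes. Z/4Z x Z/5Z is abelian of order 20, so every element is its own conjugacy class: 20 classes, so Z/4Z x Z/5Z (order 20) has exactly 20 irreducible complex representations.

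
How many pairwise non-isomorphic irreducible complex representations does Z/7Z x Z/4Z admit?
28

Working: The number of irreducible complex representations of a finite group equals its number of conjugacy classes. Z/7Z x Z/4Z is abelian of order 28, so every element is its own conjugacy class: 28 classes, so Z/7Z x Z/4Z (order 28) has exactly 28 irreducible complex representations.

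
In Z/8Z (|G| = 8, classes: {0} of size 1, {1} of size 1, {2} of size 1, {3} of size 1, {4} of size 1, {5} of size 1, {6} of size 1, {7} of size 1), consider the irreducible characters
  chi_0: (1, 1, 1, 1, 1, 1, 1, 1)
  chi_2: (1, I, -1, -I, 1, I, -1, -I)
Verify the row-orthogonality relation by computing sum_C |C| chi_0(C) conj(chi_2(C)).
Sum = 0; so <chi_0, chi_2> = 0 (distinct irreducibles are orthogonal).

Why: Compute term by term over conjugacy classes (|C| * chi_0(C) * conj(chi_2(C))):
  1*(1)*conj(1) + 1*(1)*conj(I) + 1*(1)*conj(-1) + 1*(1)*conj(-I) + 1*(1)*conj(1) + 1*(1)*conj(I) + 1*(1)*conj(-1) + 1*(1)*conj(-I)
  = (1) + (-I) + (-1) + (I) + (1) + (-I) + (-1) + (I)
  = 0.
(Exp terms are combined using exp(i*s)*conj(exp(i*t)) = exp(i*(s-t)), and sums of them are collapsed using the identity that for every m > 1 the m distinct m-th roots of unity sum to 0, e.g. 1 + exp(2*I*pi/3) + exp(-2*I*pi/3) = 0.)
Dividing by |G| = 8 gives 0/8 = 0, matching the row-orthogonality relation <chi_0, chi_2> = [chi_0 = chi_2].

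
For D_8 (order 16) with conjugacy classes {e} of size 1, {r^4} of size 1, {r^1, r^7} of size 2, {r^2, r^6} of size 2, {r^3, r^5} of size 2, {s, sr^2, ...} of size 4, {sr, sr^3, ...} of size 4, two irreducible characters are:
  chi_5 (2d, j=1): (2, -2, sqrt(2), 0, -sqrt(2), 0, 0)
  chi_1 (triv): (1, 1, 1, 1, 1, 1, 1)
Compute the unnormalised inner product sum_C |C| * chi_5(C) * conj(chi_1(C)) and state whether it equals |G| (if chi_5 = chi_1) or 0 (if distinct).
Sum = 0; so <chi_5, chi_1> = 0 (distinct irreducibles are orthogonal).

Reasoning: Compute term by term over conjugacy classes (|C| * chi_5(C) * conj(chi_1(C))):
  1*(2)*conj(1) + 1*(-2)*conj(1) + 2*(sqrt(2))*conj(1) + 2*(0)*conj(1) + 2*(-sqrt(2))*conj(1) + 4*(0)*conj(1) + 4*(0)*conj(1)
  = (2) + (-2) + (2*sqrt(2)) + (0) + (-2*sqrt(2)) + (0) + (0)
  = 0.
Dividing by |G| = 16 gives 0/16 = 0, matching the row-orthogonality relation <chi_5, chi_1> = [chi_5 = chi_1].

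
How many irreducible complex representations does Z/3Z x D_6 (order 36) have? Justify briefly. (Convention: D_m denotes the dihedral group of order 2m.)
18

Justification: The number of irreducible complex representations of a finite group equals its number of conjugacy classes. For a direct product, #classes(G x H) = #classes(G) * #classes(H). Z/3Z has 3 classes (abelian), D_6 has 6 classes, so 3 * 6 = 18, so Z/3Z x D_6 (order 36) has exactly 18 irreducible complex representations.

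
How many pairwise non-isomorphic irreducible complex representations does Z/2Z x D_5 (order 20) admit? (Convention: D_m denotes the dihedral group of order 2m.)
8

Derivation: The number of irreducible complex representations of a finite group equals its number of conjugacy classes. For a direct product, #classes(G x H) = #classes(G) * #classes(H). Z/2Z has 2 classes (abelian), D_5 has 4 classes, so 2 * 4 = 8, so Z/2Z x D_5 (order 20) has exactly 8 irreducible complex representations.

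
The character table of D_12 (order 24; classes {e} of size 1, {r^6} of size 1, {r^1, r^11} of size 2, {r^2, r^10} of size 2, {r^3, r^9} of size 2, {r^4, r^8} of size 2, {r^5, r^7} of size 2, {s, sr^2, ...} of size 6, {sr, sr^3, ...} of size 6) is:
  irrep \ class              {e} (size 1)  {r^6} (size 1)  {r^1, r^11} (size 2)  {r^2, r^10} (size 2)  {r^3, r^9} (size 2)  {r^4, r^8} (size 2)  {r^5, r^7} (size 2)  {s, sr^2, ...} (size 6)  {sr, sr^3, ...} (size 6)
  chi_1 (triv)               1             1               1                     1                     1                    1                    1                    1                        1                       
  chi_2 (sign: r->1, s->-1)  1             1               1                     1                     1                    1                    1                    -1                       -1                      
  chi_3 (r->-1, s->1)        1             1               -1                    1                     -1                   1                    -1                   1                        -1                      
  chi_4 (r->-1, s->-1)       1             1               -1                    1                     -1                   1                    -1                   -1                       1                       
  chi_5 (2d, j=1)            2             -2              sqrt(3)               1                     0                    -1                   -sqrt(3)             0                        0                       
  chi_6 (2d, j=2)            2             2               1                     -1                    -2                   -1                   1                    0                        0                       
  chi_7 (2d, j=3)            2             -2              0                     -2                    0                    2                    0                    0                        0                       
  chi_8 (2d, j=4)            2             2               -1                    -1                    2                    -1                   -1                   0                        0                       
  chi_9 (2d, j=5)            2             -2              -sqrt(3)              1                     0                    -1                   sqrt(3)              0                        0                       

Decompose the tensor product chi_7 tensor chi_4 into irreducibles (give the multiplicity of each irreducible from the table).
chi_7 tensor chi_4 = chi_7 (all other irreducibles have multiplicity 0).

Derivation: The character of a tensor product is the pointwise product (chi_7 * chi_4)(C) = chi_7(C) * chi_4(C):
  {e}: (2)*(1), {r^6}: (-2)*(1), {r^1, r^11}: (0)*(-1), {r^2, r^10}: (-2)*(1), {r^3, r^9}: (0)*(-1), {r^4, r^8}: (2)*(1), {r^5, r^7}: (0)*(-1), {s, sr^2, ...}: (0)*(-1), {sr, sr^3, ...}: (0)*(1)
so (chi_7 * chi_4) takes values
  {e} -> 2, {r^6} -> -2, {r^1, r^11} -> 0, {r^2, r^10} -> -2, {r^3, r^9} -> 0, {r^4, r^8} -> 2, {r^5, r^7} -> 0, {s, sr^2, ...} -> 0, {sr, sr^3, ...} -> 0.
Now take the inner product of this character with each irreducible chi from the table, <chi_7*chi_4, chi> = (1/24) sum_C |C| (chi_7*chi_4)(C) conj(chi(C)):
  <chi_7*chi_4, chi_1> = (1/24)[1*(2)*conj(1) + 1*(-2)*conj(1) + 2*(0)*conj(1) + 2*(-2)*conj(1) + 2*(0)*conj(1) + 2*(2)*conj(1) + 2*(0)*conj(1) + 6*(0)*conj(1) + 6*(0)*conj(1)]
      = (1/24)[(2) + (-2) + (0) + (-4) + (0) + (4) + (0) + (0) + (0)] = 0/24 = 0
  <chi_7*chi_4, chi_2> = (1/24)[1*(2)*conj(1) + 1*(-2)*conj(1) + 2*(0)*conj(1) + 2*(-2)*conj(1) + 2*(0)*conj(1) + 2*(2)*conj(1) + 2*(0)*conj(1) + 6*(0)*conj(-1) + 6*(0)*conj(-1)]
      = (1/24)[(2) + (-2) + (0) + (-4) + (0) + (4) + (0) + (0) + (0)] = 0/24 = 0
  <chi_7*chi_4, chi_3> = (1/24)[1*(2)*conj(1) + 1*(-2)*conj(1) + 2*(0)*conj(-1) + 2*(-2)*conj(1) + 2*(0)*conj(-1) + 2*(2)*conj(1) + 2*(0)*conj(-1) + 6*(0)*conj(1) + 6*(0)*conj(-1)]
      = (1/24)[(2) + (-2) + (0) + (-4) + (0) + (4) + (0) + (0) + (0)] = 0/24 = 0
  <chi_7*chi_4, chi_4> = (1/24)[1*(2)*conj(1) + 1*(-2)*conj(1) + 2*(0)*conj(-1) + 2*(-2)*conj(1) + 2*(0)*conj(-1) + 2*(2)*conj(1) + 2*(0)*conj(-1) + 6*(0)*conj(-1) + 6*(0)*conj(1)]
      = (1/24)[(2) + (-2) + (0) + (-4) + (0) + (4) + (0) + (0) + (0)] = 0/24 = 0
  <chi_7*chi_4, chi_5> = (1/24)[1*(2)*conj(2) + 1*(-2)*conj(-2) + 2*(0)*conj(sqrt(3)) + 2*(-2)*conj(1) + 2*(0)*conj(0) + 2*(2)*conj(-1) + 2*(0)*conj(-sqrt(3)) + 6*(0)*conj(0) + 6*(0)*conj(0)]
      = (1/24)[(4) + (4) + (0) + (-4) + (0) + (-4) + (0) + (0) + (0)] = 0/24 = 0
  <chi_7*chi_4, chi_6> = (1/24)[1*(2)*conj(2) + 1*(-2)*conj(2) + 2*(0)*conj(1) + 2*(-2)*conj(-1) + 2*(0)*conj(-2) + 2*(2)*conj(-1) + 2*(0)*conj(1) + 6*(0)*conj(0) + 6*(0)*conj(0)]
      = (1/24)[(4) + (-4) + (0) + (4) + (0) + (-4) + (0) + (0) + (0)] = 0/24 = 0
  <chi_7*chi_4, chi_7> = (1/24)[1*(2)*conj(2) + 1*(-2)*conj(-2) + 2*(0)*conj(0) + 2*(-2)*conj(-2) + 2*(0)*conj(0) + 2*(2)*conj(2) + 2*(0)*conj(0) + 6*(0)*conj(0) + 6*(0)*conj(0)]
      = (1/24)[(4) + (4) + (0) + (8) + (0) + (8) + (0) + (0) + (0)] = 24/24 = 1
  <chi_7*chi_4, chi_8> = (1/24)[1*(2)*conj(2) + 1*(-2)*conj(2) + 2*(0)*conj(-1) + 2*(-2)*conj(-1) + 2*(0)*conj(2) + 2*(2)*conj(-1) + 2*(0)*conj(-1) + 6*(0)*conj(0) + 6*(0)*conj(0)]
      = (1/24)[(4) + (-4) + (0) + (4) + (0) + (-4) + (0) + (0) + (0)] = 0/24 = 0
  <chi_7*chi_4, chi_9> = (1/24)[1*(2)*conj(2) + 1*(-2)*conj(-2) + 2*(0)*conj(-sqrt(3)) + 2*(-2)*conj(1) + 2*(0)*conj(0) + 2*(2)*conj(-1) + 2*(0)*conj(sqrt(3)) + 6*(0)*conj(0) + 6*(0)*conj(0)]
      = (1/24)[(4) + (4) + (0) + (-4) + (0) + (-4) + (0) + (0) + (0)] = 0/24 = 0
Hence the multiplicities are chi_7: 1. Dimension check: dim(chi_7)*dim(chi_4) = 2*1 = 2 and sum (mult * dim) = 1*2 = 2.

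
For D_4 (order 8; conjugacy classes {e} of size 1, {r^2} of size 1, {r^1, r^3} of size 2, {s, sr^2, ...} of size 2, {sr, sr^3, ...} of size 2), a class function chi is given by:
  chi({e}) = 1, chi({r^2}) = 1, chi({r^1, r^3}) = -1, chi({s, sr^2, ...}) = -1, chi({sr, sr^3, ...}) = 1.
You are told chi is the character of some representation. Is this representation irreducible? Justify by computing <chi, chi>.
Irreducible: <chi, chi> = 1.

Solution. <chi, chi> = (1/|G|) sum_C |C| * |chi(C)|^2 = (1/8)[1*|1|^2 + 1*|1|^2 + 2*|-1|^2 + 2*|-1|^2 + 2*|1|^2]
  = (1/8)[(1) + (1) + (2) + (2) + (2)] = 8/8 = 1.
A character is irreducible iff <chi, chi> = 1, so this representation is irreducible.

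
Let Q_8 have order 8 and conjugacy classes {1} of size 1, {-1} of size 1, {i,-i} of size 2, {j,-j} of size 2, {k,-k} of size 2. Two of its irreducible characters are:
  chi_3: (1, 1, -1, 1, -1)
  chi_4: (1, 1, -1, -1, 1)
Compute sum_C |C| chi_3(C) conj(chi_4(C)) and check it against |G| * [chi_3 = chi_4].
Sum = 0; so <chi_3, chi_4> = 0 (distinct irreducibles are orthogonal).

Why: Compute term by term over conjugacy classes (|C| * chi_3(C) * conj(chi_4(C))):
  1*(1)*conj(1) + 1*(1)*conj(1) + 2*(-1)*conj(-1) + 2*(1)*conj(-1) + 2*(-1)*conj(1)
  = (1) + (1) + (2) + (-2) + (-2)
  = 0.
Dividing by |G| = 8 gives 0/8 = 0, matching the row-orthogonality relation <chi_3, chi_4> = [chi_3 = chi_4].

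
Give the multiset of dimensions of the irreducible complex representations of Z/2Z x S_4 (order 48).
Dimensions: 1, 1, 1, 1, 2, 2, 3, 3, 3, 3

Solution. There are 10 irreducibles (= number of conjugacy classes). Their dimensions d_i satisfy sum d_i^2 = |G| = 48: 1 + 1 + 1 + 1 + 4 + 4 + 9 + 9 + 9 + 9 = 48. (For the product with Z/2Z: each of the 2 1-dim characters of Z/2Z tensors with each irrep of S_4, giving 2 copies of each S_4-dimension.)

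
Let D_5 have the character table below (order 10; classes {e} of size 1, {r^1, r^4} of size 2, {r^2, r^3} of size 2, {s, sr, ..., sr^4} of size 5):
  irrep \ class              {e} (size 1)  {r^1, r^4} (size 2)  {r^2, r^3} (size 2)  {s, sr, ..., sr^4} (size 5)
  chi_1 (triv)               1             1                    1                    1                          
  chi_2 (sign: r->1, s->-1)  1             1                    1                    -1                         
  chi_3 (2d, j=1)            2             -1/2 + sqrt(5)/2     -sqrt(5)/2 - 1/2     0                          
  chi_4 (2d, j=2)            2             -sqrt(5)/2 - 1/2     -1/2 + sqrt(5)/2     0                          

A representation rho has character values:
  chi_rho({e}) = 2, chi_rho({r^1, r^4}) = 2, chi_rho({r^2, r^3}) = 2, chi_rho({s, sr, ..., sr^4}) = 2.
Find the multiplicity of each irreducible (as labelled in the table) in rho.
Multiplicities: chi_1: 2, chi_2: 0, chi_3: 0, chi_4: 0.

Proof sketch: Use <chi_rho, chi> = (1/|G|) sum_C |C| * chi_rho(C) * conj(chi(C)) with |G| = 10 for each irreducible chi in the table:
  <chi_rho, chi_1> = (1/10)[1*(2)*conj(1) + 2*(2)*conj(1) + 2*(2)*conj(1) + 5*(2)*conj(1)]
      = (1/10)[(2) + (4) + (4) + (10)] = 20/10 = 2
  <chi_rho, chi_2> = (1/10)[1*(2)*conj(1) + 2*(2)*conj(1) + 2*(2)*conj(1) + 5*(2)*conj(-1)]
      = (1/10)[(2) + (4) + (4) + (-10)] = 0/10 = 0
  <chi_rho, chi_3> = (1/10)[1*(2)*conj(2) + 2*(2)*conj(-1/2 + sqrt(5)/2) + 2*(2)*conj(-sqrt(5)/2 - 1/2) + 5*(2)*conj(0)]
      = (1/10)[(4) + (-2 + 2*sqrt(5)) + (-2*sqrt(5) - 2) + (0)] = 0/10 = 0
  <chi_rho, chi_4> = (1/10)[1*(2)*conj(2) + 2*(2)*conj(-sqrt(5)/2 - 1/2) + 2*(2)*conj(-1/2 + sqrt(5)/2) + 5*(2)*conj(0)]
      = (1/10)[(4) + (-2*sqrt(5) - 2) + (-2 + 2*sqrt(5)) + (0)] = 0/10 = 0
Dimension check: dim(rho) = sum (mult * dim) = 2*1 + 0*1 + 0*2 + 0*2 = 2 = chi_rho(e) = 2.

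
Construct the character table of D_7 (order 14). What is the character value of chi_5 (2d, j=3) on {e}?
Conjugacy classes: {e} of size 1, {r^1, r^6} of size 2, {r^2, r^5} of size 2, {r^3, r^4} of size 2, {s, sr, ..., sr^6} of size 7.
Character table:
  irrep \ class              {e} (size 1)  {r^1, r^6} (size 2)  {r^2, r^5} (size 2)  {r^3, r^4} (size 2)  {s, sr, ..., sr^6} (size 7)
  chi_1 (triv)               1             1                    1                    1                    1                          
  chi_2 (sign: r->1, s->-1)  1             1                    1                    1                    -1                         
  chi_3 (2d, j=1)            2             2*cos(2*pi/7)        -2*cos(3*pi/7)       -2*cos(pi/7)         0                          
  chi_4 (2d, j=2)            2             -2*cos(3*pi/7)       -2*cos(pi/7)         2*cos(2*pi/7)        0                          
  chi_5 (2d, j=3)            2             -2*cos(pi/7)         2*cos(2*pi/7)        -2*cos(3*pi/7)       0                          

Spot check: chi_5 (2d, j=3) on {e} = 2.

Argument: D_7 has order 2*7 = 14 with 5 conjugacy classes, hence 5 irreducibles. Sum of squared dims 1 + 1 + 4 + 4 + 4 = 14 = |G|. Linear characters come from the abelianisation; the 2-dimensional irreps have character r^k -> 2*cos(2*pi*j*k/7), reflections -> 0.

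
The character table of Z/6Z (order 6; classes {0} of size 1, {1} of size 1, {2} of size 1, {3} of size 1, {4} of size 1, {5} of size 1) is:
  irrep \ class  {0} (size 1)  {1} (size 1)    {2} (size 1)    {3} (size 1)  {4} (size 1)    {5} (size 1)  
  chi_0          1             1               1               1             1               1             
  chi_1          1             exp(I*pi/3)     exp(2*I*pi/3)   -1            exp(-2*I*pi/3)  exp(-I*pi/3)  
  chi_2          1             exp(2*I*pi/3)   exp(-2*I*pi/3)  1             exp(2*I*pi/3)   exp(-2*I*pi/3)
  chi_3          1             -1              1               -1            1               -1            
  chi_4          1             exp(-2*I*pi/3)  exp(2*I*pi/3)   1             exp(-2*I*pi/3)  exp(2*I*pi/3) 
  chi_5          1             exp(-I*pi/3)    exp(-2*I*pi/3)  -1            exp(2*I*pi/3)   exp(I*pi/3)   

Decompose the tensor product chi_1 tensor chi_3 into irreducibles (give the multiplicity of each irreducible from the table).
chi_1 tensor chi_3 = chi_4 (all other irreducibles have multiplicity 0).

Solution. The character of a tensor product is the pointwise product (chi_1 * chi_3)(C) = chi_1(C) * chi_3(C):
  {0}: (1)*(1), {1}: (exp(I*pi/3))*(-1), {2}: (exp(2*I*pi/3))*(1), {3}: (-1)*(-1), {4}: (exp(-2*I*pi/3))*(1), {5}: (exp(-I*pi/3))*(-1)
so (chi_1 * chi_3) takes values
  {0} -> 1, {1} -> -exp(I*pi/3), {2} -> exp(2*I*pi/3), {3} -> 1, {4} -> exp(-2*I*pi/3), {5} -> -exp(-I*pi/3).
Now take the inner product of this character with each irreducible chi from the table, <chi_1*chi_3, chi> = (1/6) sum_C |C| (chi_1*chi_3)(C) conj(chi(C)):
  <chi_1*chi_3, chi_0> = (1/6)[1*(1)*conj(1) + 1*(-exp(I*pi/3))*conj(1) + 1*(exp(2*I*pi/3))*conj(1) + 1*(1)*conj(1) + 1*(exp(-2*I*pi/3))*conj(1) + 1*(-exp(-I*pi/3))*conj(1)]
      = (1/6)[(1) + (-exp(I*pi/3)) + (exp(2*I*pi/3)) + (1) + (exp(-2*I*pi/3)) + (-exp(-I*pi/3))] = 0/6 = 0
  <chi_1*chi_3, chi_1> = (1/6)[1*(1)*conj(1) + 1*(-exp(I*pi/3))*conj(exp(I*pi/3)) + 1*(exp(2*I*pi/3))*conj(exp(2*I*pi/3)) + 1*(1)*conj(-1) + 1*(exp(-2*I*pi/3))*conj(exp(-2*I*pi/3)) + 1*(-exp(-I*pi/3))*conj(exp(-I*pi/3))]
      = (1/6)[(1) + (-1) + (1) + (-1) + (1) + (-1)] = 0/6 = 0
  <chi_1*chi_3, chi_2> = (1/6)[1*(1)*conj(1) + 1*(-exp(I*pi/3))*conj(exp(2*I*pi/3)) + 1*(exp(2*I*pi/3))*conj(exp(-2*I*pi/3)) + 1*(1)*conj(1) + 1*(exp(-2*I*pi/3))*conj(exp(2*I*pi/3)) + 1*(-exp(-I*pi/3))*conj(exp(-2*I*pi/3))]
      = (1/6)[(1) + (-exp(-I*pi/3)) + (exp(-2*I*pi/3)) + (1) + (exp(2*I*pi/3)) + (-exp(I*pi/3))] = 0/6 = 0
  <chi_1*chi_3, chi_3> = (1/6)[1*(1)*conj(1) + 1*(-exp(I*pi/3))*conj(-1) + 1*(exp(2*I*pi/3))*conj(1) + 1*(1)*conj(-1) + 1*(exp(-2*I*pi/3))*conj(1) + 1*(-exp(-I*pi/3))*conj(-1)]
      = (1/6)[(1) + (exp(I*pi/3)) + (exp(2*I*pi/3)) + (-1) + (exp(-2*I*pi/3)) + (exp(-I*pi/3))] = 0/6 = 0
  <chi_1*chi_3, chi_4> = (1/6)[1*(1)*conj(1) + 1*(-exp(I*pi/3))*conj(exp(-2*I*pi/3)) + 1*(exp(2*I*pi/3))*conj(exp(2*I*pi/3)) + 1*(1)*conj(1) + 1*(exp(-2*I*pi/3))*conj(exp(-2*I*pi/3)) + 1*(-exp(-I*pi/3))*conj(exp(2*I*pi/3))]
      = (1/6)[(1) + (1) + (1) + (1) + (1) + (1)] = 6/6 = 1
  <chi_1*chi_3, chi_5> = (1/6)[1*(1)*conj(1) + 1*(-exp(I*pi/3))*conj(exp(-I*pi/3)) + 1*(exp(2*I*pi/3))*conj(exp(-2*I*pi/3)) + 1*(1)*conj(-1) + 1*(exp(-2*I*pi/3))*conj(exp(2*I*pi/3)) + 1*(-exp(-I*pi/3))*conj(exp(I*pi/3))]
      = (1/6)[(1) + (-exp(2*I*pi/3)) + (exp(-2*I*pi/3)) + (-1) + (exp(2*I*pi/3)) + (-exp(-2*I*pi/3))] = 0/6 = 0
(Exp terms are combined using exp(i*s)*conj(exp(i*t)) = exp(i*(s-t)), and sums of them are collapsed using the identity that for every m > 1 the m distinct m-th roots of unity sum to 0, e.g. 1 + exp(2*I*pi/3) + exp(-2*I*pi/3) = 0.)
Hence the multiplicities are chi_4: 1. Dimension check: dim(chi_1)*dim(chi_3) = 1*1 = 1 and sum (mult * dim) = 1*1 = 1.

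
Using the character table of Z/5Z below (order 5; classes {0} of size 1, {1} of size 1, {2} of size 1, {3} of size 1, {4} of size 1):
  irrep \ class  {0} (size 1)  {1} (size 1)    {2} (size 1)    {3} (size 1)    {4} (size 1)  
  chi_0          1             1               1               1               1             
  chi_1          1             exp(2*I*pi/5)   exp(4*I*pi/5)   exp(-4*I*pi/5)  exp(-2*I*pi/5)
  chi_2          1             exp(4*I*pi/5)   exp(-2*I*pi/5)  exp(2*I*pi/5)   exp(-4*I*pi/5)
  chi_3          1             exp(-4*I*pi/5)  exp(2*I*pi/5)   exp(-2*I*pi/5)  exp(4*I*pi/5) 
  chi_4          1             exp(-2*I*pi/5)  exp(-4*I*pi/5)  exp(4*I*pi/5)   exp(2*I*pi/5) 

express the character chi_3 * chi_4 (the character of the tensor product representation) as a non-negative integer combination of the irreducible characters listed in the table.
chi_3 tensor chi_4 = chi_2 (all other irreducibles have multiplicity 0).

Argument: The character of a tensor product is the pointwise product (chi_3 * chi_4)(C) = chi_3(C) * chi_4(C):
  {0}: (1)*(1), {1}: (exp(-4*I*pi/5))*(exp(-2*I*pi/5)), {2}: (exp(2*I*pi/5))*(exp(-4*I*pi/5)), {3}: (exp(-2*I*pi/5))*(exp(4*I*pi/5)), {4}: (exp(4*I*pi/5))*(exp(2*I*pi/5))
so (chi_3 * chi_4) takes values
  {0} -> 1, {1} -> exp(4*I*pi/5), {2} -> exp(-2*I*pi/5), {3} -> exp(2*I*pi/5), {4} -> exp(-4*I*pi/5).
Now take the inner product of this character with each irreducible chi from the table, <chi_3*chi_4, chi> = (1/5) sum_C |C| (chi_3*chi_4)(C) conj(chi(C)):
  <chi_3*chi_4, chi_0> = (1/5)[1*(1)*conj(1) + 1*(exp(4*I*pi/5))*conj(1) + 1*(exp(-2*I*pi/5))*conj(1) + 1*(exp(2*I*pi/5))*conj(1) + 1*(exp(-4*I*pi/5))*conj(1)]
      = (1/5)[(1) + (exp(4*I*pi/5)) + (exp(-2*I*pi/5)) + (exp(2*I*pi/5)) + (exp(-4*I*pi/5))] = 0/5 = 0
  <chi_3*chi_4, chi_1> = (1/5)[1*(1)*conj(1) + 1*(exp(4*I*pi/5))*conj(exp(2*I*pi/5)) + 1*(exp(-2*I*pi/5))*conj(exp(4*I*pi/5)) + 1*(exp(2*I*pi/5))*conj(exp(-4*I*pi/5)) + 1*(exp(-4*I*pi/5))*conj(exp(-2*I*pi/5))]
      = (1/5)[(1) + (exp(2*I*pi/5)) + (exp(4*I*pi/5)) + (exp(-4*I*pi/5)) + (exp(-2*I*pi/5))] = 0/5 = 0
  <chi_3*chi_4, chi_2> = (1/5)[1*(1)*conj(1) + 1*(exp(4*I*pi/5))*conj(exp(4*I*pi/5)) + 1*(exp(-2*I*pi/5))*conj(exp(-2*I*pi/5)) + 1*(exp(2*I*pi/5))*conj(exp(2*I*pi/5)) + 1*(exp(-4*I*pi/5))*conj(exp(-4*I*pi/5))]
      = (1/5)[(1) + (1) + (1) + (1) + (1)] = 5/5 = 1
  <chi_3*chi_4, chi_3> = (1/5)[1*(1)*conj(1) + 1*(exp(4*I*pi/5))*conj(exp(-4*I*pi/5)) + 1*(exp(-2*I*pi/5))*conj(exp(2*I*pi/5)) + 1*(exp(2*I*pi/5))*conj(exp(-2*I*pi/5)) + 1*(exp(-4*I*pi/5))*conj(exp(4*I*pi/5))]
      = (1/5)[(1) + (exp(-2*I*pi/5)) + (exp(-4*I*pi/5)) + (exp(4*I*pi/5)) + (exp(2*I*pi/5))] = 0/5 = 0
  <chi_3*chi_4, chi_4> = (1/5)[1*(1)*conj(1) + 1*(exp(4*I*pi/5))*conj(exp(-2*I*pi/5)) + 1*(exp(-2*I*pi/5))*conj(exp(-4*I*pi/5)) + 1*(exp(2*I*pi/5))*conj(exp(4*I*pi/5)) + 1*(exp(-4*I*pi/5))*conj(exp(2*I*pi/5))]
      = (1/5)[(1) + (exp(-4*I*pi/5)) + (exp(2*I*pi/5)) + (exp(-2*I*pi/5)) + (exp(4*I*pi/5))] = 0/5 = 0
(Exp terms are combined using exp(i*s)*conj(exp(i*t)) = exp(i*(s-t)), and sums of them are collapsed using the identity that for every m > 1 the m distinct m-th roots of unity sum to 0, e.g. 1 + exp(2*I*pi/3) + exp(-2*I*pi/3) = 0.)
Hence the multiplicities are chi_2: 1. Dimension check: dim(chi_3)*dim(chi_4) = 1*1 = 1 and sum (mult * dim) = 1*1 = 1.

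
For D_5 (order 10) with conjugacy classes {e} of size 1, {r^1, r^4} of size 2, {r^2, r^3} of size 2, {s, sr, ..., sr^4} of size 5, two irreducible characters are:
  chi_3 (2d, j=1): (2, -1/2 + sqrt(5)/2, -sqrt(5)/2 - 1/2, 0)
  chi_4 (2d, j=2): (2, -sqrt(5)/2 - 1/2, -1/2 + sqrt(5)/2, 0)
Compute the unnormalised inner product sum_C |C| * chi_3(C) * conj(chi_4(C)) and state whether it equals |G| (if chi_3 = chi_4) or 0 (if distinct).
Sum = 0; so <chi_3, chi_4> = 0 (distinct irreducibles are orthogonal).

Solution. Compute term by term over conjugacy classes (|C| * chi_3(C) * conj(chi_4(C))):
  1*(2)*conj(2) + 2*(-1/2 + sqrt(5)/2)*conj(-sqrt(5)/2 - 1/2) + 2*(-sqrt(5)/2 - 1/2)*conj(-1/2 + sqrt(5)/2) + 5*(0)*conj(0)
  = (4) + (-2) + (-2) + (0)
  = 0.
Dividing by |G| = 10 gives 0/10 = 0, matching the row-orthogonality relation <chi_3, chi_4> = [chi_3 = chi_4].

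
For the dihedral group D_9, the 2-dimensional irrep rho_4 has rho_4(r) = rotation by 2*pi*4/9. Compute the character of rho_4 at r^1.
chi_{rho_4}(r^1) = 2*cos(2*pi*4*1/9) = -2*cos(pi/9)

Solution. rho_4(r^1) is rotation by angle 2*pi*4*1/9, whose trace is 2*cos(2*pi*4*1/9) = -2*cos(pi/9).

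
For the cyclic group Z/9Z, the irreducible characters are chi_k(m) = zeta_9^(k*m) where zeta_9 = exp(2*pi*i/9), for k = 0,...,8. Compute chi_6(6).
chi_6(6) = zeta_9^36 = 1

Argument: chi_6(6) = zeta_9^(6*6) = zeta_9^36. Since zeta_9^9 = 1, this equals zeta_9^0 = exp(2*pi*i*0/9) = 1.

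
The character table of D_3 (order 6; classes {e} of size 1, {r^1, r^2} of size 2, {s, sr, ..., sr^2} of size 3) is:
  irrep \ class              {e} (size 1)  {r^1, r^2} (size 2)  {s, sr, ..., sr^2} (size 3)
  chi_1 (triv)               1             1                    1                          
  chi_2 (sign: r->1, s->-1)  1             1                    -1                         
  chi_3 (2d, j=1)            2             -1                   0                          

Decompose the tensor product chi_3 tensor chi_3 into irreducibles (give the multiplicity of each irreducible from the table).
chi_3 tensor chi_3 = chi_1 + chi_2 + chi_3 (all other irreducibles have multiplicity 0).

Explanation: The character of a tensor product is the pointwise product (chi_3 * chi_3)(C) = chi_3(C) * chi_3(C):
  {e}: (2)*(2), {r^1, r^2}: (-1)*(-1), {s, sr, ..., sr^2}: (0)*(0)
so (chi_3 * chi_3) takes values
  {e} -> 4, {r^1, r^2} -> 1, {s, sr, ..., sr^2} -> 0.
Now take the inner product of this character with each irreducible chi from the table, <chi_3*chi_3, chi> = (1/6) sum_C |C| (chi_3*chi_3)(C) conj(chi(C)):
  <chi_3*chi_3, chi_1> = (1/6)[1*(4)*conj(1) + 2*(1)*conj(1) + 3*(0)*conj(1)]
      = (1/6)[(4) + (2) + (0)] = 6/6 = 1
  <chi_3*chi_3, chi_2> = (1/6)[1*(4)*conj(1) + 2*(1)*conj(1) + 3*(0)*conj(-1)]
      = (1/6)[(4) + (2) + (0)] = 6/6 = 1
  <chi_3*chi_3, chi_3> = (1/6)[1*(4)*conj(2) + 2*(1)*conj(-1) + 3*(0)*conj(0)]
      = (1/6)[(8) + (-2) + (0)] = 6/6 = 1
Hence the multiplicities are chi_1: 1, chi_2: 1, chi_3: 1. Dimension check: dim(chi_3)*dim(chi_3) = 2*2 = 4 and sum (mult * dim) = 1*1 + 1*1 + 1*2 = 4.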